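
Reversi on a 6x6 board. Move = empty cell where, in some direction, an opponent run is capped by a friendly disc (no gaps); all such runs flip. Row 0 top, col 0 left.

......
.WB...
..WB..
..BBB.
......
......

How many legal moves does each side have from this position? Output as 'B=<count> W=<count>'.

Answer: B=3 W=5

Derivation:
-- B to move --
(0,0): flips 2 -> legal
(0,1): no bracket -> illegal
(0,2): no bracket -> illegal
(1,0): flips 1 -> legal
(1,3): no bracket -> illegal
(2,0): no bracket -> illegal
(2,1): flips 1 -> legal
(3,1): no bracket -> illegal
B mobility = 3
-- W to move --
(0,1): no bracket -> illegal
(0,2): flips 1 -> legal
(0,3): no bracket -> illegal
(1,3): flips 1 -> legal
(1,4): no bracket -> illegal
(2,1): no bracket -> illegal
(2,4): flips 1 -> legal
(2,5): no bracket -> illegal
(3,1): no bracket -> illegal
(3,5): no bracket -> illegal
(4,1): no bracket -> illegal
(4,2): flips 1 -> legal
(4,3): no bracket -> illegal
(4,4): flips 1 -> legal
(4,5): no bracket -> illegal
W mobility = 5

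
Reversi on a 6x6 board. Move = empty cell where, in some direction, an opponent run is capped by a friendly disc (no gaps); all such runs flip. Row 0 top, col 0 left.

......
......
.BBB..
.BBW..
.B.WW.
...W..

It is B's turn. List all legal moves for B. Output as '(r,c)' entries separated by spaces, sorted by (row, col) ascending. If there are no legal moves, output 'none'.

(2,4): no bracket -> illegal
(3,4): flips 1 -> legal
(3,5): no bracket -> illegal
(4,2): no bracket -> illegal
(4,5): no bracket -> illegal
(5,2): no bracket -> illegal
(5,4): flips 1 -> legal
(5,5): flips 2 -> legal

Answer: (3,4) (5,4) (5,5)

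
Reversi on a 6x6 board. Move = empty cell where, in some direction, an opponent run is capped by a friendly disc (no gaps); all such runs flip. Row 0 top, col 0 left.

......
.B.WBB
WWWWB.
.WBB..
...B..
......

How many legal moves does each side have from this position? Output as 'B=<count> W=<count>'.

-- B to move --
(0,2): flips 1 -> legal
(0,3): flips 2 -> legal
(0,4): no bracket -> illegal
(1,0): flips 1 -> legal
(1,2): flips 2 -> legal
(3,0): flips 1 -> legal
(3,4): no bracket -> illegal
(4,0): no bracket -> illegal
(4,1): flips 2 -> legal
(4,2): no bracket -> illegal
B mobility = 6
-- W to move --
(0,0): flips 1 -> legal
(0,1): flips 1 -> legal
(0,2): flips 1 -> legal
(0,3): no bracket -> illegal
(0,4): no bracket -> illegal
(0,5): flips 1 -> legal
(1,0): no bracket -> illegal
(1,2): no bracket -> illegal
(2,5): flips 1 -> legal
(3,4): flips 2 -> legal
(3,5): flips 1 -> legal
(4,1): flips 1 -> legal
(4,2): flips 1 -> legal
(4,4): flips 1 -> legal
(5,2): no bracket -> illegal
(5,3): flips 2 -> legal
(5,4): flips 2 -> legal
W mobility = 12

Answer: B=6 W=12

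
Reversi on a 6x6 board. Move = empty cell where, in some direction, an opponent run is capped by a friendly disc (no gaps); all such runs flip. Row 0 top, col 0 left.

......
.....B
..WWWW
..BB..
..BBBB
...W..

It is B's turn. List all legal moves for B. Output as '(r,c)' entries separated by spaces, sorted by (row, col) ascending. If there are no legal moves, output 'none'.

(1,1): flips 1 -> legal
(1,2): flips 1 -> legal
(1,3): flips 1 -> legal
(1,4): flips 1 -> legal
(2,1): no bracket -> illegal
(3,1): no bracket -> illegal
(3,4): no bracket -> illegal
(3,5): flips 1 -> legal
(5,2): no bracket -> illegal
(5,4): no bracket -> illegal

Answer: (1,1) (1,2) (1,3) (1,4) (3,5)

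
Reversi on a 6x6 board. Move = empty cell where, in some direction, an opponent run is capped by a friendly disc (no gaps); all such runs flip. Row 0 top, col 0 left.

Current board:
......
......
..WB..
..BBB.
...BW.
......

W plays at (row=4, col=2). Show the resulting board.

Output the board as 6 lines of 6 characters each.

Place W at (4,2); scan 8 dirs for brackets.
Dir NW: first cell '.' (not opp) -> no flip
Dir N: opp run (3,2) capped by W -> flip
Dir NE: opp run (3,3), next='.' -> no flip
Dir W: first cell '.' (not opp) -> no flip
Dir E: opp run (4,3) capped by W -> flip
Dir SW: first cell '.' (not opp) -> no flip
Dir S: first cell '.' (not opp) -> no flip
Dir SE: first cell '.' (not opp) -> no flip
All flips: (3,2) (4,3)

Answer: ......
......
..WB..
..WBB.
..WWW.
......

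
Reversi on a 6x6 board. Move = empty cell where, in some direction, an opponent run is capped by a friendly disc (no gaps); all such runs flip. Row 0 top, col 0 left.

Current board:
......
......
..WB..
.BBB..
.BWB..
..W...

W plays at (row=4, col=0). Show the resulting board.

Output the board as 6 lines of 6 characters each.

Place W at (4,0); scan 8 dirs for brackets.
Dir NW: edge -> no flip
Dir N: first cell '.' (not opp) -> no flip
Dir NE: opp run (3,1) capped by W -> flip
Dir W: edge -> no flip
Dir E: opp run (4,1) capped by W -> flip
Dir SW: edge -> no flip
Dir S: first cell '.' (not opp) -> no flip
Dir SE: first cell '.' (not opp) -> no flip
All flips: (3,1) (4,1)

Answer: ......
......
..WB..
.WBB..
WWWB..
..W...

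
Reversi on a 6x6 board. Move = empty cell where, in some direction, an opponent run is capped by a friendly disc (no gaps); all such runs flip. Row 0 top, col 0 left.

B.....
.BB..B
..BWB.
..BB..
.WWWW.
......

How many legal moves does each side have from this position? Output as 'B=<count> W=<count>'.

-- B to move --
(1,3): flips 1 -> legal
(1,4): flips 1 -> legal
(3,0): no bracket -> illegal
(3,1): no bracket -> illegal
(3,4): flips 1 -> legal
(3,5): no bracket -> illegal
(4,0): no bracket -> illegal
(4,5): no bracket -> illegal
(5,0): flips 1 -> legal
(5,1): flips 1 -> legal
(5,2): flips 1 -> legal
(5,3): flips 1 -> legal
(5,4): flips 1 -> legal
(5,5): flips 1 -> legal
B mobility = 9
-- W to move --
(0,1): flips 1 -> legal
(0,2): flips 3 -> legal
(0,3): no bracket -> illegal
(0,4): no bracket -> illegal
(0,5): no bracket -> illegal
(1,0): no bracket -> illegal
(1,3): no bracket -> illegal
(1,4): no bracket -> illegal
(2,0): no bracket -> illegal
(2,1): flips 2 -> legal
(2,5): flips 1 -> legal
(3,1): no bracket -> illegal
(3,4): no bracket -> illegal
(3,5): no bracket -> illegal
W mobility = 4

Answer: B=9 W=4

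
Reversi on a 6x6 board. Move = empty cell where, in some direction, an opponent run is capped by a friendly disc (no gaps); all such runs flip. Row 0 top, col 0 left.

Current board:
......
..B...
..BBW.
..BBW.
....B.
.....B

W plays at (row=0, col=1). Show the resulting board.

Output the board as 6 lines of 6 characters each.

Answer: .W....
..W...
..BWW.
..BBW.
....B.
.....B

Derivation:
Place W at (0,1); scan 8 dirs for brackets.
Dir NW: edge -> no flip
Dir N: edge -> no flip
Dir NE: edge -> no flip
Dir W: first cell '.' (not opp) -> no flip
Dir E: first cell '.' (not opp) -> no flip
Dir SW: first cell '.' (not opp) -> no flip
Dir S: first cell '.' (not opp) -> no flip
Dir SE: opp run (1,2) (2,3) capped by W -> flip
All flips: (1,2) (2,3)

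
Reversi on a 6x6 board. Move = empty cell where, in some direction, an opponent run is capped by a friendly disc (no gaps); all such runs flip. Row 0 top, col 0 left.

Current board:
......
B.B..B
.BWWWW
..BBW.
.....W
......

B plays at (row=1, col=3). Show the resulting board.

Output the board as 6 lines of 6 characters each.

Answer: ......
B.BB.B
.BWBWW
..BBW.
.....W
......

Derivation:
Place B at (1,3); scan 8 dirs for brackets.
Dir NW: first cell '.' (not opp) -> no flip
Dir N: first cell '.' (not opp) -> no flip
Dir NE: first cell '.' (not opp) -> no flip
Dir W: first cell 'B' (not opp) -> no flip
Dir E: first cell '.' (not opp) -> no flip
Dir SW: opp run (2,2), next='.' -> no flip
Dir S: opp run (2,3) capped by B -> flip
Dir SE: opp run (2,4), next='.' -> no flip
All flips: (2,3)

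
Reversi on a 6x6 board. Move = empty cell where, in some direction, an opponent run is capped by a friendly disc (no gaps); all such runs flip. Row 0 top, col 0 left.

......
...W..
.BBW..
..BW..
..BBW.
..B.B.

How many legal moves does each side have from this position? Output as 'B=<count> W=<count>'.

Answer: B=7 W=6

Derivation:
-- B to move --
(0,2): no bracket -> illegal
(0,3): flips 3 -> legal
(0,4): flips 1 -> legal
(1,2): no bracket -> illegal
(1,4): flips 1 -> legal
(2,4): flips 2 -> legal
(3,4): flips 2 -> legal
(3,5): no bracket -> illegal
(4,5): flips 1 -> legal
(5,3): no bracket -> illegal
(5,5): flips 2 -> legal
B mobility = 7
-- W to move --
(1,0): no bracket -> illegal
(1,1): flips 1 -> legal
(1,2): no bracket -> illegal
(2,0): flips 2 -> legal
(3,0): no bracket -> illegal
(3,1): flips 2 -> legal
(3,4): no bracket -> illegal
(4,1): flips 3 -> legal
(4,5): no bracket -> illegal
(5,1): flips 1 -> legal
(5,3): flips 1 -> legal
(5,5): no bracket -> illegal
W mobility = 6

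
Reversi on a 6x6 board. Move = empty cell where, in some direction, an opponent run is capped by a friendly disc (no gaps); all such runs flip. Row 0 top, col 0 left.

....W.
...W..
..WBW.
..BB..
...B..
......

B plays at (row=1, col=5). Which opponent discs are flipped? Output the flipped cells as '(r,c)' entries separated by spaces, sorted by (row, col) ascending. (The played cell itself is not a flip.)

Dir NW: opp run (0,4), next=edge -> no flip
Dir N: first cell '.' (not opp) -> no flip
Dir NE: edge -> no flip
Dir W: first cell '.' (not opp) -> no flip
Dir E: edge -> no flip
Dir SW: opp run (2,4) capped by B -> flip
Dir S: first cell '.' (not opp) -> no flip
Dir SE: edge -> no flip

Answer: (2,4)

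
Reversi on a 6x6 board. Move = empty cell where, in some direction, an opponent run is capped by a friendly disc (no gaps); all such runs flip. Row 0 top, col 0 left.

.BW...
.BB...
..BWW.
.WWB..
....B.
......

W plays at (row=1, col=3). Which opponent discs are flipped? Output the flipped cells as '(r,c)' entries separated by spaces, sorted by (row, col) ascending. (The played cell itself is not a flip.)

Dir NW: first cell 'W' (not opp) -> no flip
Dir N: first cell '.' (not opp) -> no flip
Dir NE: first cell '.' (not opp) -> no flip
Dir W: opp run (1,2) (1,1), next='.' -> no flip
Dir E: first cell '.' (not opp) -> no flip
Dir SW: opp run (2,2) capped by W -> flip
Dir S: first cell 'W' (not opp) -> no flip
Dir SE: first cell 'W' (not opp) -> no flip

Answer: (2,2)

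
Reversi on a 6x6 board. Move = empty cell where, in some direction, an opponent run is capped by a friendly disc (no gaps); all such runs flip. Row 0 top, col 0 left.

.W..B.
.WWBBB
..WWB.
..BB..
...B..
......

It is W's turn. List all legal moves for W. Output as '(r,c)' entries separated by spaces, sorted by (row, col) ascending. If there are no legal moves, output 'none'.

Answer: (0,3) (0,5) (2,5) (4,1) (4,2) (4,4) (5,3)

Derivation:
(0,2): no bracket -> illegal
(0,3): flips 1 -> legal
(0,5): flips 1 -> legal
(2,1): no bracket -> illegal
(2,5): flips 1 -> legal
(3,1): no bracket -> illegal
(3,4): no bracket -> illegal
(3,5): no bracket -> illegal
(4,1): flips 1 -> legal
(4,2): flips 1 -> legal
(4,4): flips 1 -> legal
(5,2): no bracket -> illegal
(5,3): flips 2 -> legal
(5,4): no bracket -> illegal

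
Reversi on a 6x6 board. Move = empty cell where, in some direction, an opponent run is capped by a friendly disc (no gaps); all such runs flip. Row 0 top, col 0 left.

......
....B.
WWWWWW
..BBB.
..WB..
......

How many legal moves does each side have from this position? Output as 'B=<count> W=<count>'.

-- B to move --
(1,0): flips 1 -> legal
(1,1): flips 1 -> legal
(1,2): flips 2 -> legal
(1,3): flips 1 -> legal
(1,5): flips 1 -> legal
(3,0): no bracket -> illegal
(3,1): no bracket -> illegal
(3,5): no bracket -> illegal
(4,1): flips 1 -> legal
(5,1): flips 1 -> legal
(5,2): flips 1 -> legal
(5,3): no bracket -> illegal
B mobility = 8
-- W to move --
(0,3): flips 1 -> legal
(0,4): flips 1 -> legal
(0,5): flips 1 -> legal
(1,3): no bracket -> illegal
(1,5): no bracket -> illegal
(3,1): no bracket -> illegal
(3,5): no bracket -> illegal
(4,1): flips 1 -> legal
(4,4): flips 3 -> legal
(4,5): flips 1 -> legal
(5,2): flips 2 -> legal
(5,3): flips 2 -> legal
(5,4): flips 2 -> legal
W mobility = 9

Answer: B=8 W=9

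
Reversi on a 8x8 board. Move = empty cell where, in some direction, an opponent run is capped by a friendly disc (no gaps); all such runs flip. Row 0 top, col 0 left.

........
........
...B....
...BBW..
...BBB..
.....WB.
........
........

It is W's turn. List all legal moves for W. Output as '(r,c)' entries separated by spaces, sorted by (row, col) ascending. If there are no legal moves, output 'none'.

Answer: (2,2) (3,2) (5,3) (5,7)

Derivation:
(1,2): no bracket -> illegal
(1,3): no bracket -> illegal
(1,4): no bracket -> illegal
(2,2): flips 2 -> legal
(2,4): no bracket -> illegal
(2,5): no bracket -> illegal
(3,2): flips 2 -> legal
(3,6): no bracket -> illegal
(4,2): no bracket -> illegal
(4,6): no bracket -> illegal
(4,7): no bracket -> illegal
(5,2): no bracket -> illegal
(5,3): flips 1 -> legal
(5,4): no bracket -> illegal
(5,7): flips 1 -> legal
(6,5): no bracket -> illegal
(6,6): no bracket -> illegal
(6,7): no bracket -> illegal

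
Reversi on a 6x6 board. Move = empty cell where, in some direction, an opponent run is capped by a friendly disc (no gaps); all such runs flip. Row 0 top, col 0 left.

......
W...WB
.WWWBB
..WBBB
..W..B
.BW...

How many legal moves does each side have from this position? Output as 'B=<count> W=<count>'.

-- B to move --
(0,0): no bracket -> illegal
(0,1): no bracket -> illegal
(0,3): flips 1 -> legal
(0,4): flips 1 -> legal
(0,5): no bracket -> illegal
(1,1): flips 1 -> legal
(1,2): flips 1 -> legal
(1,3): flips 2 -> legal
(2,0): flips 3 -> legal
(3,0): no bracket -> illegal
(3,1): flips 1 -> legal
(4,1): no bracket -> illegal
(4,3): no bracket -> illegal
(5,3): flips 1 -> legal
B mobility = 8
-- W to move --
(0,4): no bracket -> illegal
(0,5): no bracket -> illegal
(1,3): no bracket -> illegal
(4,0): no bracket -> illegal
(4,1): no bracket -> illegal
(4,3): flips 1 -> legal
(4,4): flips 3 -> legal
(5,0): flips 1 -> legal
(5,4): no bracket -> illegal
(5,5): no bracket -> illegal
W mobility = 3

Answer: B=8 W=3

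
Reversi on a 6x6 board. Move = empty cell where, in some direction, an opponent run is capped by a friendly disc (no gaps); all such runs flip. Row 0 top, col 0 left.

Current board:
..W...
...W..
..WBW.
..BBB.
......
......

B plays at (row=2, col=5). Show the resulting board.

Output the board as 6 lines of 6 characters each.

Place B at (2,5); scan 8 dirs for brackets.
Dir NW: first cell '.' (not opp) -> no flip
Dir N: first cell '.' (not opp) -> no flip
Dir NE: edge -> no flip
Dir W: opp run (2,4) capped by B -> flip
Dir E: edge -> no flip
Dir SW: first cell 'B' (not opp) -> no flip
Dir S: first cell '.' (not opp) -> no flip
Dir SE: edge -> no flip
All flips: (2,4)

Answer: ..W...
...W..
..WBBB
..BBB.
......
......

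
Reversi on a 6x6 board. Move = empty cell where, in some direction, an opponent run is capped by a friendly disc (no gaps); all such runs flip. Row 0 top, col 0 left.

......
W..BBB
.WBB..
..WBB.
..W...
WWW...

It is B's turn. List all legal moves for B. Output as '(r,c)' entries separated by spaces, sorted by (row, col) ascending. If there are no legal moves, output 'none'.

Answer: (2,0) (3,1) (4,1)

Derivation:
(0,0): no bracket -> illegal
(0,1): no bracket -> illegal
(1,1): no bracket -> illegal
(1,2): no bracket -> illegal
(2,0): flips 1 -> legal
(3,0): no bracket -> illegal
(3,1): flips 1 -> legal
(4,0): no bracket -> illegal
(4,1): flips 1 -> legal
(4,3): no bracket -> illegal
(5,3): no bracket -> illegal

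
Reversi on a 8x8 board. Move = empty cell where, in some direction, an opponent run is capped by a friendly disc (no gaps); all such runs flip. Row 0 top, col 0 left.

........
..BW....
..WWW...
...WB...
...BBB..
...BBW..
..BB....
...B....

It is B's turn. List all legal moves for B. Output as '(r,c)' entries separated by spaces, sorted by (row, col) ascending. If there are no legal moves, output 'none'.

(0,2): no bracket -> illegal
(0,3): flips 3 -> legal
(0,4): no bracket -> illegal
(1,1): flips 2 -> legal
(1,4): flips 2 -> legal
(1,5): no bracket -> illegal
(2,1): no bracket -> illegal
(2,5): no bracket -> illegal
(3,1): no bracket -> illegal
(3,2): flips 2 -> legal
(3,5): no bracket -> illegal
(4,2): no bracket -> illegal
(4,6): no bracket -> illegal
(5,6): flips 1 -> legal
(6,4): no bracket -> illegal
(6,5): flips 1 -> legal
(6,6): flips 1 -> legal

Answer: (0,3) (1,1) (1,4) (3,2) (5,6) (6,5) (6,6)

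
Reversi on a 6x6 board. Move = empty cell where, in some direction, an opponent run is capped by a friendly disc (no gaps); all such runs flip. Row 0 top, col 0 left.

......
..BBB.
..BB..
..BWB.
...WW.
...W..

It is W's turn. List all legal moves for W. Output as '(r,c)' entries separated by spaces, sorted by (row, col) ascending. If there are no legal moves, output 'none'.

(0,1): no bracket -> illegal
(0,2): no bracket -> illegal
(0,3): flips 2 -> legal
(0,4): no bracket -> illegal
(0,5): no bracket -> illegal
(1,1): flips 1 -> legal
(1,5): no bracket -> illegal
(2,1): flips 1 -> legal
(2,4): flips 1 -> legal
(2,5): flips 1 -> legal
(3,1): flips 1 -> legal
(3,5): flips 1 -> legal
(4,1): no bracket -> illegal
(4,2): no bracket -> illegal
(4,5): no bracket -> illegal

Answer: (0,3) (1,1) (2,1) (2,4) (2,5) (3,1) (3,5)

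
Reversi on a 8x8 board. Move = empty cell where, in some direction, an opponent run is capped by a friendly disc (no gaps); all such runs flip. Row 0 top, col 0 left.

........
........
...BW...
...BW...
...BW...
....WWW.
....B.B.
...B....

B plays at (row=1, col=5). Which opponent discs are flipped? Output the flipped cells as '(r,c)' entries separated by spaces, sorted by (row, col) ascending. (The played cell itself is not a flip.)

Dir NW: first cell '.' (not opp) -> no flip
Dir N: first cell '.' (not opp) -> no flip
Dir NE: first cell '.' (not opp) -> no flip
Dir W: first cell '.' (not opp) -> no flip
Dir E: first cell '.' (not opp) -> no flip
Dir SW: opp run (2,4) capped by B -> flip
Dir S: first cell '.' (not opp) -> no flip
Dir SE: first cell '.' (not opp) -> no flip

Answer: (2,4)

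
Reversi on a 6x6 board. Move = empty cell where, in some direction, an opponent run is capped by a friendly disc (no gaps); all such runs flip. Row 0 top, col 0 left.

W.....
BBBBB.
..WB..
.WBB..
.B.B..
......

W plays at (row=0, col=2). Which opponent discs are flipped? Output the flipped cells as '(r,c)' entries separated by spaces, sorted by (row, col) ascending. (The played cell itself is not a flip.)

Dir NW: edge -> no flip
Dir N: edge -> no flip
Dir NE: edge -> no flip
Dir W: first cell '.' (not opp) -> no flip
Dir E: first cell '.' (not opp) -> no flip
Dir SW: opp run (1,1), next='.' -> no flip
Dir S: opp run (1,2) capped by W -> flip
Dir SE: opp run (1,3), next='.' -> no flip

Answer: (1,2)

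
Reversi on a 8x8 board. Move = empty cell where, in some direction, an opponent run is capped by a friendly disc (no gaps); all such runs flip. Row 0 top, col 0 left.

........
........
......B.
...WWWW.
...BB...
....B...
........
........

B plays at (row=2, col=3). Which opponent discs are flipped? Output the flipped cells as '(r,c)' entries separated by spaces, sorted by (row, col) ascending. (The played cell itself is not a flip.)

Dir NW: first cell '.' (not opp) -> no flip
Dir N: first cell '.' (not opp) -> no flip
Dir NE: first cell '.' (not opp) -> no flip
Dir W: first cell '.' (not opp) -> no flip
Dir E: first cell '.' (not opp) -> no flip
Dir SW: first cell '.' (not opp) -> no flip
Dir S: opp run (3,3) capped by B -> flip
Dir SE: opp run (3,4), next='.' -> no flip

Answer: (3,3)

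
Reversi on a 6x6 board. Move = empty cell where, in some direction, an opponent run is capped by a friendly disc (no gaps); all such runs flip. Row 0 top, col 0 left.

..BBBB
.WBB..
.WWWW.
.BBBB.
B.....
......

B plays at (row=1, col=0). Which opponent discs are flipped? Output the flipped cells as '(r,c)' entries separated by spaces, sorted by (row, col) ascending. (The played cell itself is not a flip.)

Answer: (1,1) (2,1)

Derivation:
Dir NW: edge -> no flip
Dir N: first cell '.' (not opp) -> no flip
Dir NE: first cell '.' (not opp) -> no flip
Dir W: edge -> no flip
Dir E: opp run (1,1) capped by B -> flip
Dir SW: edge -> no flip
Dir S: first cell '.' (not opp) -> no flip
Dir SE: opp run (2,1) capped by B -> flip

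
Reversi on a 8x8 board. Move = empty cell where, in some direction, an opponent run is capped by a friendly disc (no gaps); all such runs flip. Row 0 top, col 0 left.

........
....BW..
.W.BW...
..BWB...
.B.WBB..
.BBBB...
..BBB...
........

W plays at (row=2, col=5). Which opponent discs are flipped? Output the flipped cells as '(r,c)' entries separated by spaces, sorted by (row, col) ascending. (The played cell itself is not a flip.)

Answer: (3,4)

Derivation:
Dir NW: opp run (1,4), next='.' -> no flip
Dir N: first cell 'W' (not opp) -> no flip
Dir NE: first cell '.' (not opp) -> no flip
Dir W: first cell 'W' (not opp) -> no flip
Dir E: first cell '.' (not opp) -> no flip
Dir SW: opp run (3,4) capped by W -> flip
Dir S: first cell '.' (not opp) -> no flip
Dir SE: first cell '.' (not opp) -> no flip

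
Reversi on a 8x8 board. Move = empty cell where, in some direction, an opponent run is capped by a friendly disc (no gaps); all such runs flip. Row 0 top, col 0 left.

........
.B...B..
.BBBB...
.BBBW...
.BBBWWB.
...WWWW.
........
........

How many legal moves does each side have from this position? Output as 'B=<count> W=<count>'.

-- B to move --
(2,5): flips 1 -> legal
(3,5): flips 1 -> legal
(3,6): no bracket -> illegal
(4,7): no bracket -> illegal
(5,2): no bracket -> illegal
(5,7): no bracket -> illegal
(6,2): no bracket -> illegal
(6,3): flips 1 -> legal
(6,4): flips 5 -> legal
(6,5): flips 1 -> legal
(6,6): flips 3 -> legal
(6,7): flips 3 -> legal
B mobility = 7
-- W to move --
(0,0): flips 3 -> legal
(0,1): no bracket -> illegal
(0,2): no bracket -> illegal
(0,4): no bracket -> illegal
(0,5): no bracket -> illegal
(0,6): no bracket -> illegal
(1,0): flips 3 -> legal
(1,2): flips 1 -> legal
(1,3): flips 3 -> legal
(1,4): flips 1 -> legal
(1,6): no bracket -> illegal
(2,0): flips 2 -> legal
(2,5): no bracket -> illegal
(2,6): no bracket -> illegal
(3,0): flips 3 -> legal
(3,5): no bracket -> illegal
(3,6): flips 1 -> legal
(3,7): flips 1 -> legal
(4,0): flips 3 -> legal
(4,7): flips 1 -> legal
(5,0): no bracket -> illegal
(5,1): no bracket -> illegal
(5,2): flips 1 -> legal
(5,7): no bracket -> illegal
W mobility = 12

Answer: B=7 W=12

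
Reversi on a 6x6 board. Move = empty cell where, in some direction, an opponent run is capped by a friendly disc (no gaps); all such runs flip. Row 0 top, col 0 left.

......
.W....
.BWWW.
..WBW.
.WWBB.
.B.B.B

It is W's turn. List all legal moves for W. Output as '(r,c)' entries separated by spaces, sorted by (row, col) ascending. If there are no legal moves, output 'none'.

(1,0): flips 1 -> legal
(1,2): no bracket -> illegal
(2,0): flips 1 -> legal
(3,0): no bracket -> illegal
(3,1): flips 1 -> legal
(3,5): no bracket -> illegal
(4,0): no bracket -> illegal
(4,5): flips 2 -> legal
(5,0): no bracket -> illegal
(5,2): flips 1 -> legal
(5,4): flips 2 -> legal

Answer: (1,0) (2,0) (3,1) (4,5) (5,2) (5,4)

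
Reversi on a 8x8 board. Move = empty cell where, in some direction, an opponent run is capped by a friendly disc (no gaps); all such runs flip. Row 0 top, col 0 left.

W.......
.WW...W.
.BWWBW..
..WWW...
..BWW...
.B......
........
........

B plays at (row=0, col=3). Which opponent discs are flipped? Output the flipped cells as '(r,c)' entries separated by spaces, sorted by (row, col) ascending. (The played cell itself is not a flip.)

Dir NW: edge -> no flip
Dir N: edge -> no flip
Dir NE: edge -> no flip
Dir W: first cell '.' (not opp) -> no flip
Dir E: first cell '.' (not opp) -> no flip
Dir SW: opp run (1,2) capped by B -> flip
Dir S: first cell '.' (not opp) -> no flip
Dir SE: first cell '.' (not opp) -> no flip

Answer: (1,2)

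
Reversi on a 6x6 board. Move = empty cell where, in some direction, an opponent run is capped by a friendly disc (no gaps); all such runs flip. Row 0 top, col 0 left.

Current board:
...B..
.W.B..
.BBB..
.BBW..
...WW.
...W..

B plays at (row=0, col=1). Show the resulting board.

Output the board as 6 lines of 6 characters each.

Answer: .B.B..
.B.B..
.BBB..
.BBW..
...WW.
...W..

Derivation:
Place B at (0,1); scan 8 dirs for brackets.
Dir NW: edge -> no flip
Dir N: edge -> no flip
Dir NE: edge -> no flip
Dir W: first cell '.' (not opp) -> no flip
Dir E: first cell '.' (not opp) -> no flip
Dir SW: first cell '.' (not opp) -> no flip
Dir S: opp run (1,1) capped by B -> flip
Dir SE: first cell '.' (not opp) -> no flip
All flips: (1,1)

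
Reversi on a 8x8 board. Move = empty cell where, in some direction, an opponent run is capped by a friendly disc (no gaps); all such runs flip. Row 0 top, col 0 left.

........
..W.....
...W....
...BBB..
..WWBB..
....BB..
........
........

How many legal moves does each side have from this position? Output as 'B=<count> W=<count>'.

-- B to move --
(0,1): flips 2 -> legal
(0,2): no bracket -> illegal
(0,3): no bracket -> illegal
(1,1): no bracket -> illegal
(1,3): flips 1 -> legal
(1,4): no bracket -> illegal
(2,1): no bracket -> illegal
(2,2): no bracket -> illegal
(2,4): no bracket -> illegal
(3,1): no bracket -> illegal
(3,2): flips 1 -> legal
(4,1): flips 2 -> legal
(5,1): flips 1 -> legal
(5,2): flips 1 -> legal
(5,3): flips 1 -> legal
B mobility = 7
-- W to move --
(2,2): no bracket -> illegal
(2,4): flips 1 -> legal
(2,5): flips 1 -> legal
(2,6): no bracket -> illegal
(3,2): no bracket -> illegal
(3,6): no bracket -> illegal
(4,6): flips 2 -> legal
(5,3): no bracket -> illegal
(5,6): flips 2 -> legal
(6,3): no bracket -> illegal
(6,4): no bracket -> illegal
(6,5): flips 1 -> legal
(6,6): no bracket -> illegal
W mobility = 5

Answer: B=7 W=5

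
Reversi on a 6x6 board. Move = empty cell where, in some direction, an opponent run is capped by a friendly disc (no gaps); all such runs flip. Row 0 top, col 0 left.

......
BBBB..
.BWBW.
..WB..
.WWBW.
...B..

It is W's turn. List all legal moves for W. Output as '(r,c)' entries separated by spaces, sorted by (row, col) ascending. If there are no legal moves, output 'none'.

(0,0): flips 1 -> legal
(0,1): no bracket -> illegal
(0,2): flips 2 -> legal
(0,3): no bracket -> illegal
(0,4): flips 1 -> legal
(1,4): flips 1 -> legal
(2,0): flips 1 -> legal
(3,0): no bracket -> illegal
(3,1): no bracket -> illegal
(3,4): flips 1 -> legal
(5,2): no bracket -> illegal
(5,4): flips 1 -> legal

Answer: (0,0) (0,2) (0,4) (1,4) (2,0) (3,4) (5,4)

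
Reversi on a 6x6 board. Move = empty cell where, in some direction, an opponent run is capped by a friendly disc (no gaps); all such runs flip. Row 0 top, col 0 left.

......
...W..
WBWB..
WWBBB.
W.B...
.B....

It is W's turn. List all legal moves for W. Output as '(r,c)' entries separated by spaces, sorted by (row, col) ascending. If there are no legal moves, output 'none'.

(1,0): no bracket -> illegal
(1,1): flips 1 -> legal
(1,2): flips 1 -> legal
(1,4): no bracket -> illegal
(2,4): flips 1 -> legal
(2,5): no bracket -> illegal
(3,5): flips 3 -> legal
(4,1): no bracket -> illegal
(4,3): flips 2 -> legal
(4,4): flips 1 -> legal
(4,5): no bracket -> illegal
(5,0): no bracket -> illegal
(5,2): flips 2 -> legal
(5,3): flips 1 -> legal

Answer: (1,1) (1,2) (2,4) (3,5) (4,3) (4,4) (5,2) (5,3)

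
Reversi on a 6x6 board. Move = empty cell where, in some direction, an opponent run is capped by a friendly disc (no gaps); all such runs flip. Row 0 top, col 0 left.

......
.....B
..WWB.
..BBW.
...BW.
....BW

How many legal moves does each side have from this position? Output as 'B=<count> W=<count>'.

Answer: B=8 W=7

Derivation:
-- B to move --
(1,1): flips 1 -> legal
(1,2): flips 1 -> legal
(1,3): flips 1 -> legal
(1,4): flips 1 -> legal
(2,1): flips 2 -> legal
(2,5): flips 1 -> legal
(3,1): no bracket -> illegal
(3,5): flips 1 -> legal
(4,5): flips 1 -> legal
(5,3): no bracket -> illegal
B mobility = 8
-- W to move --
(0,4): no bracket -> illegal
(0,5): no bracket -> illegal
(1,3): no bracket -> illegal
(1,4): flips 1 -> legal
(2,1): no bracket -> illegal
(2,5): flips 1 -> legal
(3,1): flips 2 -> legal
(3,5): no bracket -> illegal
(4,1): flips 1 -> legal
(4,2): flips 2 -> legal
(4,5): no bracket -> illegal
(5,2): flips 1 -> legal
(5,3): flips 3 -> legal
W mobility = 7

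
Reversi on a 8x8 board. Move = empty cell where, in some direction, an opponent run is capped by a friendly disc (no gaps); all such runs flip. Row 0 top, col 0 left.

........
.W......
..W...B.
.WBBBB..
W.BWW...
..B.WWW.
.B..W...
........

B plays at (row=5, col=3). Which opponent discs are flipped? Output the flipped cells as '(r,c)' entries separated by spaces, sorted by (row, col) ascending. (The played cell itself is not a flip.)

Dir NW: first cell 'B' (not opp) -> no flip
Dir N: opp run (4,3) capped by B -> flip
Dir NE: opp run (4,4) capped by B -> flip
Dir W: first cell 'B' (not opp) -> no flip
Dir E: opp run (5,4) (5,5) (5,6), next='.' -> no flip
Dir SW: first cell '.' (not opp) -> no flip
Dir S: first cell '.' (not opp) -> no flip
Dir SE: opp run (6,4), next='.' -> no flip

Answer: (4,3) (4,4)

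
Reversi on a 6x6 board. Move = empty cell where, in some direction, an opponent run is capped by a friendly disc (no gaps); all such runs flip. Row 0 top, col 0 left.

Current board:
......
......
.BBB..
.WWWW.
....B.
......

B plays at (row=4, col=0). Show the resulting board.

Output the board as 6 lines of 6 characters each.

Place B at (4,0); scan 8 dirs for brackets.
Dir NW: edge -> no flip
Dir N: first cell '.' (not opp) -> no flip
Dir NE: opp run (3,1) capped by B -> flip
Dir W: edge -> no flip
Dir E: first cell '.' (not opp) -> no flip
Dir SW: edge -> no flip
Dir S: first cell '.' (not opp) -> no flip
Dir SE: first cell '.' (not opp) -> no flip
All flips: (3,1)

Answer: ......
......
.BBB..
.BWWW.
B...B.
......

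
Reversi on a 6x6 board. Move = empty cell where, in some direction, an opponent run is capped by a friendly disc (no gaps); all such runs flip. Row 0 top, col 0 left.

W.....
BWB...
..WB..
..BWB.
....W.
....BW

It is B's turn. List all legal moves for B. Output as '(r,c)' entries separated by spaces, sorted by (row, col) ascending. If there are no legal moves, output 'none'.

(0,1): no bracket -> illegal
(0,2): no bracket -> illegal
(1,3): no bracket -> illegal
(2,0): no bracket -> illegal
(2,1): flips 1 -> legal
(2,4): no bracket -> illegal
(3,1): no bracket -> illegal
(3,5): no bracket -> illegal
(4,2): no bracket -> illegal
(4,3): flips 1 -> legal
(4,5): no bracket -> illegal
(5,3): no bracket -> illegal

Answer: (2,1) (4,3)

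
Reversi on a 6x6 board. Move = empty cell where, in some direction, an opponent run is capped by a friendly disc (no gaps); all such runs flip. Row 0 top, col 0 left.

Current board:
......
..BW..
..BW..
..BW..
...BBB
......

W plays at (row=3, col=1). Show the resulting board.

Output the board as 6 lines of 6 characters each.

Place W at (3,1); scan 8 dirs for brackets.
Dir NW: first cell '.' (not opp) -> no flip
Dir N: first cell '.' (not opp) -> no flip
Dir NE: opp run (2,2) capped by W -> flip
Dir W: first cell '.' (not opp) -> no flip
Dir E: opp run (3,2) capped by W -> flip
Dir SW: first cell '.' (not opp) -> no flip
Dir S: first cell '.' (not opp) -> no flip
Dir SE: first cell '.' (not opp) -> no flip
All flips: (2,2) (3,2)

Answer: ......
..BW..
..WW..
.WWW..
...BBB
......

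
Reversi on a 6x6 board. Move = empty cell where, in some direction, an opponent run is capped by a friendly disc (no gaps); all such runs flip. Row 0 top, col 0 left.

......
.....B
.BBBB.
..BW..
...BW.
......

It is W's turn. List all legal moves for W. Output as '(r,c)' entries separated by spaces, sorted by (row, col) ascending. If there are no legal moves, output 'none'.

Answer: (1,1) (1,3) (3,1) (4,2) (5,3)

Derivation:
(0,4): no bracket -> illegal
(0,5): no bracket -> illegal
(1,0): no bracket -> illegal
(1,1): flips 1 -> legal
(1,2): no bracket -> illegal
(1,3): flips 1 -> legal
(1,4): no bracket -> illegal
(2,0): no bracket -> illegal
(2,5): no bracket -> illegal
(3,0): no bracket -> illegal
(3,1): flips 1 -> legal
(3,4): no bracket -> illegal
(3,5): no bracket -> illegal
(4,1): no bracket -> illegal
(4,2): flips 1 -> legal
(5,2): no bracket -> illegal
(5,3): flips 1 -> legal
(5,4): no bracket -> illegal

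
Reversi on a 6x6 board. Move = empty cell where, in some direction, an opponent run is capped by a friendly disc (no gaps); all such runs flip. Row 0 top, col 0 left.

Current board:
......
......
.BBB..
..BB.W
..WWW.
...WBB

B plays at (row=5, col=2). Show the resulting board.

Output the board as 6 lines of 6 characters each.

Answer: ......
......
.BBB..
..BB.W
..BWW.
..BBBB

Derivation:
Place B at (5,2); scan 8 dirs for brackets.
Dir NW: first cell '.' (not opp) -> no flip
Dir N: opp run (4,2) capped by B -> flip
Dir NE: opp run (4,3), next='.' -> no flip
Dir W: first cell '.' (not opp) -> no flip
Dir E: opp run (5,3) capped by B -> flip
Dir SW: edge -> no flip
Dir S: edge -> no flip
Dir SE: edge -> no flip
All flips: (4,2) (5,3)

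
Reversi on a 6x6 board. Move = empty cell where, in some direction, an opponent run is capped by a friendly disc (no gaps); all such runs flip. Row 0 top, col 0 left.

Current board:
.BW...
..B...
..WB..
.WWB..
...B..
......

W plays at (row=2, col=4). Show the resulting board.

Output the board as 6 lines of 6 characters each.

Answer: .BW...
..B...
..WWW.
.WWB..
...B..
......

Derivation:
Place W at (2,4); scan 8 dirs for brackets.
Dir NW: first cell '.' (not opp) -> no flip
Dir N: first cell '.' (not opp) -> no flip
Dir NE: first cell '.' (not opp) -> no flip
Dir W: opp run (2,3) capped by W -> flip
Dir E: first cell '.' (not opp) -> no flip
Dir SW: opp run (3,3), next='.' -> no flip
Dir S: first cell '.' (not opp) -> no flip
Dir SE: first cell '.' (not opp) -> no flip
All flips: (2,3)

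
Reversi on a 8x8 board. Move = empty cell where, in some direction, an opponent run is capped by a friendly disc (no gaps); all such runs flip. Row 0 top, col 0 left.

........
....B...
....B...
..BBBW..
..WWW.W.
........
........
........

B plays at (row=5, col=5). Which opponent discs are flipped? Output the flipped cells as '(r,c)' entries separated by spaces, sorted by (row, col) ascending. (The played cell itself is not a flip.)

Dir NW: opp run (4,4) capped by B -> flip
Dir N: first cell '.' (not opp) -> no flip
Dir NE: opp run (4,6), next='.' -> no flip
Dir W: first cell '.' (not opp) -> no flip
Dir E: first cell '.' (not opp) -> no flip
Dir SW: first cell '.' (not opp) -> no flip
Dir S: first cell '.' (not opp) -> no flip
Dir SE: first cell '.' (not opp) -> no flip

Answer: (4,4)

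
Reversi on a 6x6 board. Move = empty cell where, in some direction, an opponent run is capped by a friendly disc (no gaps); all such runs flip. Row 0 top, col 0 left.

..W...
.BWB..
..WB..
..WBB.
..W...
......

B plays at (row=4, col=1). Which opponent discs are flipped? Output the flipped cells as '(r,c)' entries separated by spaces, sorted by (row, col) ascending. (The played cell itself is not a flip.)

Dir NW: first cell '.' (not opp) -> no flip
Dir N: first cell '.' (not opp) -> no flip
Dir NE: opp run (3,2) capped by B -> flip
Dir W: first cell '.' (not opp) -> no flip
Dir E: opp run (4,2), next='.' -> no flip
Dir SW: first cell '.' (not opp) -> no flip
Dir S: first cell '.' (not opp) -> no flip
Dir SE: first cell '.' (not opp) -> no flip

Answer: (3,2)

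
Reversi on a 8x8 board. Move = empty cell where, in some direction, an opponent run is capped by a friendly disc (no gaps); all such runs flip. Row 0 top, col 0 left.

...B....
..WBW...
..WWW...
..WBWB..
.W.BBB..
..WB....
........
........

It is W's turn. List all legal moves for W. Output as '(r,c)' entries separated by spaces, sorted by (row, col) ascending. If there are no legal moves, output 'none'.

(0,2): flips 1 -> legal
(0,4): flips 1 -> legal
(2,5): no bracket -> illegal
(2,6): no bracket -> illegal
(3,6): flips 1 -> legal
(4,2): flips 1 -> legal
(4,6): flips 1 -> legal
(5,4): flips 3 -> legal
(5,5): flips 2 -> legal
(5,6): flips 1 -> legal
(6,2): no bracket -> illegal
(6,3): flips 3 -> legal
(6,4): no bracket -> illegal

Answer: (0,2) (0,4) (3,6) (4,2) (4,6) (5,4) (5,5) (5,6) (6,3)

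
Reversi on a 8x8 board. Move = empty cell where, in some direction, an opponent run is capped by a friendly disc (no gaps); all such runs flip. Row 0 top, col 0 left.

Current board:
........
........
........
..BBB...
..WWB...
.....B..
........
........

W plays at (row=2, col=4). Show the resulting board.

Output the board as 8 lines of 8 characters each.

Place W at (2,4); scan 8 dirs for brackets.
Dir NW: first cell '.' (not opp) -> no flip
Dir N: first cell '.' (not opp) -> no flip
Dir NE: first cell '.' (not opp) -> no flip
Dir W: first cell '.' (not opp) -> no flip
Dir E: first cell '.' (not opp) -> no flip
Dir SW: opp run (3,3) capped by W -> flip
Dir S: opp run (3,4) (4,4), next='.' -> no flip
Dir SE: first cell '.' (not opp) -> no flip
All flips: (3,3)

Answer: ........
........
....W...
..BWB...
..WWB...
.....B..
........
........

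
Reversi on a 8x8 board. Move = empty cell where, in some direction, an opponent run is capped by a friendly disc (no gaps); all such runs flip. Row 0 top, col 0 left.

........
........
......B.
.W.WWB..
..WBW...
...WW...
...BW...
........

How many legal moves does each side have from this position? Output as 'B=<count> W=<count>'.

-- B to move --
(2,0): no bracket -> illegal
(2,1): no bracket -> illegal
(2,2): no bracket -> illegal
(2,3): flips 1 -> legal
(2,4): no bracket -> illegal
(2,5): flips 1 -> legal
(3,0): no bracket -> illegal
(3,2): flips 2 -> legal
(4,0): no bracket -> illegal
(4,1): flips 1 -> legal
(4,5): flips 2 -> legal
(5,1): no bracket -> illegal
(5,2): no bracket -> illegal
(5,5): no bracket -> illegal
(6,2): flips 2 -> legal
(6,5): flips 2 -> legal
(7,3): no bracket -> illegal
(7,4): no bracket -> illegal
(7,5): no bracket -> illegal
B mobility = 7
-- W to move --
(1,5): no bracket -> illegal
(1,6): no bracket -> illegal
(1,7): flips 2 -> legal
(2,4): no bracket -> illegal
(2,5): no bracket -> illegal
(2,7): no bracket -> illegal
(3,2): flips 1 -> legal
(3,6): flips 1 -> legal
(3,7): no bracket -> illegal
(4,5): no bracket -> illegal
(4,6): no bracket -> illegal
(5,2): flips 1 -> legal
(6,2): flips 1 -> legal
(7,2): flips 1 -> legal
(7,3): flips 1 -> legal
(7,4): no bracket -> illegal
W mobility = 7

Answer: B=7 W=7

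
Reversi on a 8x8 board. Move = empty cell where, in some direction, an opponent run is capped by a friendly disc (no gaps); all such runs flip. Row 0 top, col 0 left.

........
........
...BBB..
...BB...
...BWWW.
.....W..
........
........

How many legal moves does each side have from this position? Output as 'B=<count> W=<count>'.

-- B to move --
(3,5): no bracket -> illegal
(3,6): no bracket -> illegal
(3,7): no bracket -> illegal
(4,7): flips 3 -> legal
(5,3): no bracket -> illegal
(5,4): flips 1 -> legal
(5,6): flips 1 -> legal
(5,7): no bracket -> illegal
(6,4): no bracket -> illegal
(6,5): no bracket -> illegal
(6,6): flips 2 -> legal
B mobility = 4
-- W to move --
(1,2): flips 2 -> legal
(1,3): no bracket -> illegal
(1,4): flips 2 -> legal
(1,5): no bracket -> illegal
(1,6): no bracket -> illegal
(2,2): flips 1 -> legal
(2,6): no bracket -> illegal
(3,2): no bracket -> illegal
(3,5): no bracket -> illegal
(3,6): no bracket -> illegal
(4,2): flips 1 -> legal
(5,2): no bracket -> illegal
(5,3): no bracket -> illegal
(5,4): no bracket -> illegal
W mobility = 4

Answer: B=4 W=4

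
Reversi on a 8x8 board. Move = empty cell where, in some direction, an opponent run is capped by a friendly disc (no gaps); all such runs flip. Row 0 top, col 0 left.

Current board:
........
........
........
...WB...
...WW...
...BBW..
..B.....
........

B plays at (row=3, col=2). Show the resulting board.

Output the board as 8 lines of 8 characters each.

Answer: ........
........
........
..BBB...
...BW...
...BBW..
..B.....
........

Derivation:
Place B at (3,2); scan 8 dirs for brackets.
Dir NW: first cell '.' (not opp) -> no flip
Dir N: first cell '.' (not opp) -> no flip
Dir NE: first cell '.' (not opp) -> no flip
Dir W: first cell '.' (not opp) -> no flip
Dir E: opp run (3,3) capped by B -> flip
Dir SW: first cell '.' (not opp) -> no flip
Dir S: first cell '.' (not opp) -> no flip
Dir SE: opp run (4,3) capped by B -> flip
All flips: (3,3) (4,3)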